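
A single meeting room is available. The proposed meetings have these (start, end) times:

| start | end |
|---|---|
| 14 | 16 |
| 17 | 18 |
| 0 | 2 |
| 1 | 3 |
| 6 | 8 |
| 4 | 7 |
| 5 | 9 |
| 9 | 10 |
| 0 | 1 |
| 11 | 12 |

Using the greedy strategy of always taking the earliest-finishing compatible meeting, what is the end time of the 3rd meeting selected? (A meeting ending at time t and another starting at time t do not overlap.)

By end time: (0,1), (0,2), (1,3), (4,7), (6,8), (5,9), (9,10), (11,12), (14,16), (17,18).
Pick (0,1); next start ≥ 1 → (1,3); next start ≥ 3 → (4,7); next start ≥ 7 → (9,10); next start ≥ 10 → (11,12); next start ≥ 12 → (14,16); next start ≥ 16 → (17,18).
Selected: (0,1) (1,3) (4,7) (9,10) (11,12) (14,16) (17,18)

7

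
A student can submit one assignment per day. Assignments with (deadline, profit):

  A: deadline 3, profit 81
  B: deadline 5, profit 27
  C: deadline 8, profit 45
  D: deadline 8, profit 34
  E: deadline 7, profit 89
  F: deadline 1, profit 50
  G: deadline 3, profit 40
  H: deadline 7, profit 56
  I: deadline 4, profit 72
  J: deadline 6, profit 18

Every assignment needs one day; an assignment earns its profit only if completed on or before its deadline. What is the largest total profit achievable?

467

Sort by profit descending; place each in the latest free slot ≤ its deadline.
Profit order: E=89 A=81 I=72 H=56 F=50 C=45 G=40 D=34 B=27 J=18
Assign: E→slot 7, A→slot 3, I→slot 4, H→slot 6, F→slot 1, C→slot 8, G→slot 2, D→slot 5, B skipped, J skipped.
Slots: [1:F] [2:G] [3:A] [4:I] [5:D] [6:H] [7:E] [8:C]
Profit = 50 + 40 + 81 + 72 + 34 + 56 + 89 + 45 = 467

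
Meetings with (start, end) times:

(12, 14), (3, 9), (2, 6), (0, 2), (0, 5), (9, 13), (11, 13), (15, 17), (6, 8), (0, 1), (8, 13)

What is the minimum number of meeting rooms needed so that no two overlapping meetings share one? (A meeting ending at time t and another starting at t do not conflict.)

4

Count concurrent intervals with a sweep; the peak is the room count.
Events (time:±→running): 0:+→1 0:+→2 0:+→3 1:-→2 2:-→1 2:+→2 3:+→3 5:-→2 6:-→1 6:+→2 8:-→1 8:+→2 9:-→1 9:+→2 11:+→3 12:+→4 … peak 4.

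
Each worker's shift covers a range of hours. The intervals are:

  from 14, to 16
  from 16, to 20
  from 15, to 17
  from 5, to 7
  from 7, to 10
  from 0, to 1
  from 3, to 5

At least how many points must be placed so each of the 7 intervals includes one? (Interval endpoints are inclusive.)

By right end: [0,1]  [3,5]  [5,7]  [7,10]  [14,16]  [15,17]  [16,20]
[0,1] uncovered → point at 1; [3,5] uncovered → point at 5; [7,10] uncovered → point at 10; [14,16] uncovered → point at 16.
Points: 1, 5, 10, 16 (4 total).

4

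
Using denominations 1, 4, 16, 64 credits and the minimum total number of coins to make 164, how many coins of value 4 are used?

Use the largest denomination that fits, subtract, and repeat.
164 = 2×64 + 2×16 + 1×4
Count of 4: 1

1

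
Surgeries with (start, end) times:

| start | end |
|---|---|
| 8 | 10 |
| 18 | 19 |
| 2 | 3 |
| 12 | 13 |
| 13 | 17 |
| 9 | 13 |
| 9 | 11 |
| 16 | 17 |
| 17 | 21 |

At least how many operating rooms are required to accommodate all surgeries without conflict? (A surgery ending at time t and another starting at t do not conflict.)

3

Count concurrent intervals with a sweep; the peak is the room count.
starts: [2, 8, 9, 9, 12, 13, 16, 17, 18]
ends:   [3, 10, 11, 13, 13, 17, 17, 19, 21]
s2→1 e3→0 s8→1 s9→2 s9→3  — peak 3.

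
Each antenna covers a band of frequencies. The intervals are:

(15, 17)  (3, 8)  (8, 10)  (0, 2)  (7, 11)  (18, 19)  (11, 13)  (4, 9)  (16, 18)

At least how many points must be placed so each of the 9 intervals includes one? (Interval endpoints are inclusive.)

Sorted: [0,2] [3,8] [4,9] [8,10] [7,11] [11,13] [15,17] [16,18] [18,19]
{[0,2]} hit by 2; {[3,8],[4,9],[8,10],[7,11]} hit by 8; {[11,13]} hit by 13; {[15,17],[16,18]} hit by 17; {[18,19]} hit by 19.
Points: 2, 8, 13, 17, 19 (5 total).

5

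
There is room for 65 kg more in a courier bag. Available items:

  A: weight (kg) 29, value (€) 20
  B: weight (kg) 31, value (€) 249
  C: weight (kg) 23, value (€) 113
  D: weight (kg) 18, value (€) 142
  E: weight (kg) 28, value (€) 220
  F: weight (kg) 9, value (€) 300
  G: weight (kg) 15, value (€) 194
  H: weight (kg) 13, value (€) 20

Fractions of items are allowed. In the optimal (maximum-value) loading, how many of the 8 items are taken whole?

Order: F (300/9=33.33) > G (194/15=12.93) > B (249/31=8.03) > D (142/18=7.89) > E (220/28=7.86) > C (113/23=4.91) > H (20/13=1.54) > A (20/29=0.69)
Fill: take F (9 @ 300) → take G (15 @ 194) → take B (31 @ 249) → take 10/18 of D → 78.89; 65/65 used.
3 item(s) taken whole; one partial (take 10/18 of D).

3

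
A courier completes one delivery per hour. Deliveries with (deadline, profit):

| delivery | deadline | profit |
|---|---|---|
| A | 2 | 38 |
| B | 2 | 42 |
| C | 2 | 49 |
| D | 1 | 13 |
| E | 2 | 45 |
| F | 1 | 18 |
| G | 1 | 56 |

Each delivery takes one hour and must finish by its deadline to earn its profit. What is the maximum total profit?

By profit: G(d1,56), C(d2,49), E(d2,45), B(d2,42), A(d2,38), F(d1,18), D(d1,13)
G→slot 1; C→slot 2; E skipped; B skipped; A skipped; F skipped; D skipped.
Profit = 56 + 49 = 105

105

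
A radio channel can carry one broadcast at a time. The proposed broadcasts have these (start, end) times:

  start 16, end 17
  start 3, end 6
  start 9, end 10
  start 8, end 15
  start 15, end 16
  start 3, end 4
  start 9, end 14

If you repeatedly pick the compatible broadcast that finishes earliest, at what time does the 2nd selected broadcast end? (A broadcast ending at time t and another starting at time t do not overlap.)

10

Sort by end time and greedily take each interval whose start is ≥ the last chosen end.
By end time: (3,4), (3,6), (9,10), (9,14), (8,15), (15,16), (16,17).
Pick (3,4); next start ≥ 4 → (9,10); next start ≥ 10 → (15,16); next start ≥ 16 → (16,17).
Selected: (3,4) (9,10) (15,16) (16,17)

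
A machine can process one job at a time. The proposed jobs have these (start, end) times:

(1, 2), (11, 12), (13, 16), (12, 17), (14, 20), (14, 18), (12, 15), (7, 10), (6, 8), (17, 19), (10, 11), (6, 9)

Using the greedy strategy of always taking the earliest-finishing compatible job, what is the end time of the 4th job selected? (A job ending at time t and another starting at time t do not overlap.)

Greedy by earliest finish: after sorting by end time, pick each interval compatible with the last pick.
By end time: (1,2), (6,8), (6,9), (7,10), (10,11), (11,12), (12,15), (13,16), (12,17), (14,18), (17,19), (14,20).
Pick (1,2); next start ≥ 2 → (6,8); next start ≥ 8 → (10,11); next start ≥ 11 → (11,12); next start ≥ 12 → (12,15); next start ≥ 15 → (17,19).
Selected: (1,2) (6,8) (10,11) (11,12) (12,15) (17,19)

12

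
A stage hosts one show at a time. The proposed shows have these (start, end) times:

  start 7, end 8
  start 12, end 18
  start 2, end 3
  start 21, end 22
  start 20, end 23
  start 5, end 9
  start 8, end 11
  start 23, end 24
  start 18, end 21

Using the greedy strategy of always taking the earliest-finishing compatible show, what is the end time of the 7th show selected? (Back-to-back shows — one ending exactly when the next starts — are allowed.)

24

Sorted by end: (2,3)  (7,8)  (5,9)  (8,11)  (12,18)  (18,21)  (21,22)  (20,23)  (23,24)
take (2,3); take (7,8); take (8,11); take (12,18); take (18,21); take (21,22); take (23,24).
Selected: (2,3) (7,8) (8,11) (12,18) (18,21) (21,22) (23,24)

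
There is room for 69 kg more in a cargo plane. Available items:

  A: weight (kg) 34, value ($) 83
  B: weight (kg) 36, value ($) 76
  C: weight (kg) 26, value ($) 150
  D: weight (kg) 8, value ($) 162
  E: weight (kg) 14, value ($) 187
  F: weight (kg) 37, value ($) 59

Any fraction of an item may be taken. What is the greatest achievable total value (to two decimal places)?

Ratios (sorted): D 20.25, E 13.36, C 5.77, A 2.44, B 2.11, F 1.59
take D (8 @ 162); take E (14 @ 187); take C (26 @ 150); take 21/34 of A → 51.26. Capacity used 69/69.
Total value = 550.26

550.26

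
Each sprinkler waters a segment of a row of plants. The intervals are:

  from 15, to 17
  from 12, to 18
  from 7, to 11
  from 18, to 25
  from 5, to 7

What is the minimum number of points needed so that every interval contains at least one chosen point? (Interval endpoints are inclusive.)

Sort by right endpoint; whenever an interval is uncovered, place a point at its right end.
Sorted: [5,7] [7,11] [15,17] [12,18] [18,25]
{[5,7],[7,11]} hit by 7; {[15,17],[12,18]} hit by 17; {[18,25]} hit by 25.
Points: 7, 17, 25 (3 total).

3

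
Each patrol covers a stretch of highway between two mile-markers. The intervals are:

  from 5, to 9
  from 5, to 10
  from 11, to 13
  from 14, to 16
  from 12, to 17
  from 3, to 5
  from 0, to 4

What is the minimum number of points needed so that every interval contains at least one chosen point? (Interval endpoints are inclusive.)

Sort by right endpoint; whenever an interval is uncovered, place a point at its right end.
By right end: [0,4]  [3,5]  [5,9]  [5,10]  [11,13]  [14,16]  [12,17]
[0,4] uncovered → point at 4; [5,9] uncovered → point at 9; [11,13] uncovered → point at 13; [14,16] uncovered → point at 16.
Points: 4, 9, 13, 16 (4 total).

4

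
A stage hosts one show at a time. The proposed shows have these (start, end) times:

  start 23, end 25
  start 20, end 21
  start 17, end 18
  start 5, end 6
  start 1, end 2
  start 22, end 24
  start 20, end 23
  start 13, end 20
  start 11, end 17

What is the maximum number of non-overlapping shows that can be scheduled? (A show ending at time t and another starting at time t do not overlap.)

Greedy by earliest finish: after sorting by end time, pick each interval compatible with the last pick.
By end time: (1,2), (5,6), (11,17), (17,18), (13,20), (20,21), (20,23), (22,24), (23,25).
Pick (1,2); next start ≥ 2 → (5,6); next start ≥ 6 → (11,17); next start ≥ 17 → (17,18); next start ≥ 18 → (20,21); next start ≥ 21 → (22,24).
Selected 6 shows.

6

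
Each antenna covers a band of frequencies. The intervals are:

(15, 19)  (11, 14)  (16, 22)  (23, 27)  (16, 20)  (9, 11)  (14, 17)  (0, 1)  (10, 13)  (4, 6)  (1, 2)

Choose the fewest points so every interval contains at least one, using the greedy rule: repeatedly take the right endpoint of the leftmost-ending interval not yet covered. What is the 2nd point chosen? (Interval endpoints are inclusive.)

Sorted: [0,1] [1,2] [4,6] [9,11] [10,13] [11,14] [14,17] [15,19] [16,20] [16,22] [23,27]
{[0,1],[1,2]} hit by 1; {[4,6]} hit by 6; {[9,11],[10,13],[11,14]} hit by 11; {[14,17],[15,19],[16,20],[16,22]} hit by 17; {[23,27]} hit by 27.
Points: 1, 6, 11, 17, 27 (5 total).

6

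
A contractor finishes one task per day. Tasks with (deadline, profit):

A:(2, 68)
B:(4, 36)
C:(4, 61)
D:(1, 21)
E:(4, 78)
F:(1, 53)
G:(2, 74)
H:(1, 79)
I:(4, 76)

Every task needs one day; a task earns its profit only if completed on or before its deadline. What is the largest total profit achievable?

307

Sort by profit descending; place each in the latest free slot ≤ its deadline.
By profit: H(d1,79), E(d4,78), I(d4,76), G(d2,74), A(d2,68), C(d4,61), F(d1,53), B(d4,36), D(d1,21)
H→slot 1; E→slot 4; I→slot 3; G→slot 2; A skipped; C skipped; F skipped; B skipped; D skipped.
Profit = 79 + 74 + 76 + 78 = 307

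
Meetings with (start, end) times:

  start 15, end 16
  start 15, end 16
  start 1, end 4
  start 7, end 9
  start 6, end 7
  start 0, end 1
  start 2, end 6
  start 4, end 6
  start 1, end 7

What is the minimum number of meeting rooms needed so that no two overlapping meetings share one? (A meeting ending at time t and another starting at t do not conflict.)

Count concurrent intervals with a sweep; the peak is the room count.
starts: [0, 1, 1, 2, 4, 6, 7, 15, 15]
ends:   [1, 4, 6, 6, 7, 7, 9, 16, 16]
s0→1 e1→0 s1→1 s1→2 s2→3  — peak 3.

3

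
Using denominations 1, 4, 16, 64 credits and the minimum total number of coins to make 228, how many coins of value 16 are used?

2

Greedy: take as many of the largest coin as possible, then repeat with the remainder.
228 = 3×64 + 2×16 + 1×4
Count of 16: 2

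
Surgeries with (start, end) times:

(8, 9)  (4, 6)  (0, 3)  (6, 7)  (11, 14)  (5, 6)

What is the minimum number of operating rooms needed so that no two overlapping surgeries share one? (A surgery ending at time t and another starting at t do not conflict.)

Events (time:±→running): 0:+→1 3:-→0 4:+→1 5:+→2 … peak 2.

2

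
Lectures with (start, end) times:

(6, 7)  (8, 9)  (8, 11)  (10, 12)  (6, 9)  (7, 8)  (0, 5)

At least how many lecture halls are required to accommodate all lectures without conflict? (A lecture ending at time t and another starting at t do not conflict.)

3

The answer is the maximum number of intervals overlapping at any instant.
starts: [0, 6, 6, 7, 8, 8, 10]
ends:   [5, 7, 8, 9, 9, 11, 12]
s0→1 e5→0 s6→1 s6→2 e7→1 s7→2 e8→1 s8→2 s8→3  — peak 3.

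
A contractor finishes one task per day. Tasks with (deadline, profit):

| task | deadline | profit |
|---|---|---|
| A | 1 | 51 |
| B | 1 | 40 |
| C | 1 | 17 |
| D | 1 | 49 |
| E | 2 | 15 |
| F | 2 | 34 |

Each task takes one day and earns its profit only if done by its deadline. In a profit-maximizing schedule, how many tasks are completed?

Sort by profit descending; place each in the latest free slot ≤ its deadline.
Profit order: A=51 D=49 B=40 F=34 C=17 E=15
Assign: A→slot 1, D skipped, B skipped, F→slot 2, C skipped, E skipped.
Slots: [1:A] [2:F]
2 of 6 scheduled.

2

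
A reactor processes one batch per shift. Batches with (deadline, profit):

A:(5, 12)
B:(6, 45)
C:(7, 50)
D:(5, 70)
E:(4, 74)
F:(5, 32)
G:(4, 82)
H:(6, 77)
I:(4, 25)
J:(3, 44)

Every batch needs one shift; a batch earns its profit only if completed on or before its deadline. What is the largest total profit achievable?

Sort by profit descending; place each in the latest free slot ≤ its deadline.
By profit: G(d4,82), H(d6,77), E(d4,74), D(d5,70), C(d7,50), B(d6,45), J(d3,44), F(d5,32), I(d4,25), A(d5,12)
G→slot 4; H→slot 6; E→slot 3; D→slot 5; C→slot 7; B→slot 2; J→slot 1; F skipped; I skipped; A skipped.
Profit = 44 + 45 + 74 + 82 + 70 + 77 + 50 = 442

442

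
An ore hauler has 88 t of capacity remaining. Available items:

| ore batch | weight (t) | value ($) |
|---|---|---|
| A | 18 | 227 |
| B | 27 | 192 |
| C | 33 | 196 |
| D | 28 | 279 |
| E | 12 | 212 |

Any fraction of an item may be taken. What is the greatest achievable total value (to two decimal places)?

Order: E (212/12=17.67) > A (227/18=12.61) > D (279/28=9.96) > B (192/27=7.11) > C (196/33=5.94)
Fill: take E (12 @ 212) → take A (18 @ 227) → take D (28 @ 279) → take B (27 @ 192) → take 3/33 of C → 17.82; 88/88 used.
Total value = 927.82

927.82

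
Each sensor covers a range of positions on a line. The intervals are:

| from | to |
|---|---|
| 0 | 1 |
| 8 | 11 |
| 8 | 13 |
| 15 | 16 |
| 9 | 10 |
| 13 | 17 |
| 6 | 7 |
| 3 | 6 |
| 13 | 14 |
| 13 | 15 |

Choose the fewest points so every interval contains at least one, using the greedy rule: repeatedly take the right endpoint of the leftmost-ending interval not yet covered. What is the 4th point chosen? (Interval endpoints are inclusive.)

By right end: [0,1]  [3,6]  [6,7]  [9,10]  [8,11]  [8,13]  [13,14]  [13,15]  [15,16]  [13,17]
[0,1] uncovered → point at 1; [3,6] uncovered → point at 6; [9,10] uncovered → point at 10; [13,14] uncovered → point at 14; [15,16] uncovered → point at 16.
Points: 1, 6, 10, 14, 16 (5 total).

14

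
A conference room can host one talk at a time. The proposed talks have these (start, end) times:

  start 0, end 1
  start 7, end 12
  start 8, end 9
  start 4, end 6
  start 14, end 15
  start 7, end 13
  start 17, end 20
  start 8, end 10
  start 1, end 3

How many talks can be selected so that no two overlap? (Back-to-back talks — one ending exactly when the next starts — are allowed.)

6

By end time: (0,1), (1,3), (4,6), (8,9), (8,10), (7,12), (7,13), (14,15), (17,20).
Pick (0,1); next start ≥ 1 → (1,3); next start ≥ 3 → (4,6); next start ≥ 6 → (8,9); next start ≥ 9 → (14,15); next start ≥ 15 → (17,20).
Selected 6 talks.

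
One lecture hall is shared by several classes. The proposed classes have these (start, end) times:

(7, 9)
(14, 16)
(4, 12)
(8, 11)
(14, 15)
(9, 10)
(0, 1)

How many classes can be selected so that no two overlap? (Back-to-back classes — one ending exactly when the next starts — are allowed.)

Sorted by end: (0,1)  (7,9)  (9,10)  (8,11)  (4,12)  (14,15)  (14,16)
take (0,1); take (7,9); take (9,10); skip (8,11); take (14,15).
Selected 4 classes.

4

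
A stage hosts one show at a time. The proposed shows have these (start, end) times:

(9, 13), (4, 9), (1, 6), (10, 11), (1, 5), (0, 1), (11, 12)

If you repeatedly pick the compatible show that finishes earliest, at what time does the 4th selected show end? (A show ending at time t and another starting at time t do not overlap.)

12

Order by finish time; keep every interval that doesn't clash with the previous kept one.
Sorted by end: (0,1)  (1,5)  (1,6)  (4,9)  (10,11)  (11,12)  (9,13)
take (0,1); take (1,5); skip (4,9); take (10,11); take (11,12).
Selected: (0,1) (1,5) (10,11) (11,12)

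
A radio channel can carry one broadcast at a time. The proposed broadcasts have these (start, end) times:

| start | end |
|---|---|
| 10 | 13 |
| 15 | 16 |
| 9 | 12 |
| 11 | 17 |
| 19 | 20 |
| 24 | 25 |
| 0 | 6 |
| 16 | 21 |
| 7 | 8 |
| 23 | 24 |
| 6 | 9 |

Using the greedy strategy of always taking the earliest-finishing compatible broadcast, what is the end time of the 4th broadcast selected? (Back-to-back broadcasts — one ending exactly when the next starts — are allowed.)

16

Sorted by end: (0,6)  (7,8)  (6,9)  (9,12)  (10,13)  (15,16)  (11,17)  (19,20)  (16,21)  (23,24)  (24,25)
take (0,6); take (7,8); take (9,12); take (15,16); skip (11,17); take (19,20); skip (16,21); take (23,24); take (24,25).
Selected: (0,6) (7,8) (9,12) (15,16) (19,20) (23,24) (24,25)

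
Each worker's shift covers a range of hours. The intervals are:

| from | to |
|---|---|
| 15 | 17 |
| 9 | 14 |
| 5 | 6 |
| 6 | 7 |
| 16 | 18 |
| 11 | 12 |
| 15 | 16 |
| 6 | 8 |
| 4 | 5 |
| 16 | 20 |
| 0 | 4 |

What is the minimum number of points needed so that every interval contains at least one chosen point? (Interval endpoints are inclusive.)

4

Process intervals by earliest right end; each time one isn't hit yet, stab at its right endpoint.
Sorted: [0,4] [4,5] [5,6] [6,7] [6,8] [11,12] [9,14] [15,16] [15,17] [16,18] [16,20]
{[0,4],[4,5]} hit by 4; {[5,6],[6,7],[6,8]} hit by 6; {[11,12],[9,14]} hit by 12; {[15,16],[15,17],[16,18],[16,20]} hit by 16.
Points: 4, 6, 12, 16 (4 total).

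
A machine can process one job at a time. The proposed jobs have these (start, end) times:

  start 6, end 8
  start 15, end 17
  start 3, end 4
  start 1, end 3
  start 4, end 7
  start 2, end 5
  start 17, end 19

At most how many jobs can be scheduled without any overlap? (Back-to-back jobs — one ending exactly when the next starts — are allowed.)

Sort by end time and greedily take each interval whose start is ≥ the last chosen end.
Sorted by end: (1,3)  (3,4)  (2,5)  (4,7)  (6,8)  (15,17)  (17,19)
take (1,3); take (3,4); take (4,7); take (15,17); take (17,19).
Selected 5 jobs.

5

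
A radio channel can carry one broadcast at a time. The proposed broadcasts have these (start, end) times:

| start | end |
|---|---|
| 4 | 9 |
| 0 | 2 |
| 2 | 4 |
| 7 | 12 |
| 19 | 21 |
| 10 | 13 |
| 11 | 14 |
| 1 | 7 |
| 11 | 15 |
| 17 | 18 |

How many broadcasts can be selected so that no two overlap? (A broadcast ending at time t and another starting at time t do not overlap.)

Order by finish time; keep every interval that doesn't clash with the previous kept one.
By end time: (0,2), (2,4), (1,7), (4,9), (7,12), (10,13), (11,14), (11,15), (17,18), (19,21).
Pick (0,2); next start ≥ 2 → (2,4); next start ≥ 4 → (4,9); next start ≥ 9 → (10,13); next start ≥ 13 → (17,18); next start ≥ 18 → (19,21).
Selected 6 broadcasts.

6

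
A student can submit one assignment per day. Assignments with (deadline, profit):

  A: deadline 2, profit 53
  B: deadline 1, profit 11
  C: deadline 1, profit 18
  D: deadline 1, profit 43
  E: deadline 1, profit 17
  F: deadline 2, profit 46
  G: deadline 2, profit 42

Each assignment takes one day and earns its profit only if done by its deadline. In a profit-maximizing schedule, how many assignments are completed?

Take jobs in profit order; each goes to the latest open slot no later than its deadline.
Profit order: A=53 F=46 D=43 G=42 C=18 E=17 B=11
Assign: A→slot 2, F→slot 1, D skipped, G skipped, C skipped, E skipped, B skipped.
Slots: [1:F] [2:A]
2 of 7 scheduled.

2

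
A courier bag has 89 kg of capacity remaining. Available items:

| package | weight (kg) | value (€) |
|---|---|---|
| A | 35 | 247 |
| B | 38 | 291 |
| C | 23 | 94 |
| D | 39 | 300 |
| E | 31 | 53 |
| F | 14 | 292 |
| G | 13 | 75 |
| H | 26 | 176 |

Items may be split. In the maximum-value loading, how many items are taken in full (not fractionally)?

2

Greedy by value/weight ratio, highest first.
Ratios (sorted): F 20.86, D 7.69, B 7.66, A 7.06, H 6.77, G 5.77, C 4.09, E 1.71
take F (14 @ 292); take D (39 @ 300); take 36/38 of B → 275.68. Capacity used 89/89.
2 item(s) taken whole; one partial (take 36/38 of B).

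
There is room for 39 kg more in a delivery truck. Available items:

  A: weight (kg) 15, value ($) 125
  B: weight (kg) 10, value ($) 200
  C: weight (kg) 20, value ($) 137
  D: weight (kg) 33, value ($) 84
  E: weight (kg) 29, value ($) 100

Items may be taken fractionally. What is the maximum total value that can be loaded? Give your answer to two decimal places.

420.90

Greedy by value/weight ratio, highest first.
Ratios (sorted): B 20.00, A 8.33, C 6.85, E 3.45, D 2.55
take B (10 @ 200); take A (15 @ 125); take 14/20 of C → 95.90. Capacity used 39/39.
Total value = 420.90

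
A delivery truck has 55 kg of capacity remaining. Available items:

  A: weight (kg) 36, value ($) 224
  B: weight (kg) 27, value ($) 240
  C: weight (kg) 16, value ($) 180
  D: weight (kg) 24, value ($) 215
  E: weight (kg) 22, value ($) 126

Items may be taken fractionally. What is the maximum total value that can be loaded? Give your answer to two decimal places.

528.33

Greedy by value/weight ratio, highest first.
Ratios (sorted): C 11.25, D 8.96, B 8.89, A 6.22, E 5.73
take C (16 @ 180); take D (24 @ 215); take 15/27 of B → 133.33. Capacity used 55/55.
Total value = 528.33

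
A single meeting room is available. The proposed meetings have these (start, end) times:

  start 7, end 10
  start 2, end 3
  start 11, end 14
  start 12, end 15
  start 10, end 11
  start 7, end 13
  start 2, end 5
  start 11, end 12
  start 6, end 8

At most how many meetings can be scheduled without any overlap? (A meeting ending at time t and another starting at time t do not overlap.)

5

Sort by end time and greedily take each interval whose start is ≥ the last chosen end.
By end time: (2,3), (2,5), (6,8), (7,10), (10,11), (11,12), (7,13), (11,14), (12,15).
Pick (2,3); next start ≥ 3 → (6,8); next start ≥ 8 → (10,11); next start ≥ 11 → (11,12); next start ≥ 12 → (12,15).
Selected 5 meetings.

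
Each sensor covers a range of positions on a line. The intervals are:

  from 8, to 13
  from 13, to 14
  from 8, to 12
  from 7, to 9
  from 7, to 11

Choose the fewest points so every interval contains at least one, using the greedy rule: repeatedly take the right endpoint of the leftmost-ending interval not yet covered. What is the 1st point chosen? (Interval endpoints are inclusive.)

9

Sort by right endpoint; whenever an interval is uncovered, place a point at its right end.
By right end: [7,9]  [7,11]  [8,12]  [8,13]  [13,14]
[7,9] uncovered → point at 9; [13,14] uncovered → point at 14.
Points: 9, 14 (2 total).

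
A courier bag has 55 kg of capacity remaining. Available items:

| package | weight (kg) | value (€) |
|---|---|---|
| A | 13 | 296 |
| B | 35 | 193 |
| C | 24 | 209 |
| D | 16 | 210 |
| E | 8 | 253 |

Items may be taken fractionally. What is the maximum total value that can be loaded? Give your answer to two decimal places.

Greedy by value/weight ratio, highest first.
Ratios (sorted): E 31.62, A 22.77, D 13.12, C 8.71, B 5.51
take E (8 @ 253); take A (13 @ 296); take D (16 @ 210); take 18/24 of C → 156.75. Capacity used 55/55.
Total value = 915.75

915.75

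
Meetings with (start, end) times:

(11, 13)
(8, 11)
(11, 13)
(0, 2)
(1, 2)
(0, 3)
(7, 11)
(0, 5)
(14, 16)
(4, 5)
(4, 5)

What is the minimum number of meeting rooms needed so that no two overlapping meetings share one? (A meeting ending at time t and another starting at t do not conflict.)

4

starts: [0, 0, 0, 1, 4, 4, 7, 8, 11, 11, 14]
ends:   [2, 2, 3, 5, 5, 5, 11, 11, 13, 13, 16]
s0→1 s0→2 s0→3 s1→4  — peak 4.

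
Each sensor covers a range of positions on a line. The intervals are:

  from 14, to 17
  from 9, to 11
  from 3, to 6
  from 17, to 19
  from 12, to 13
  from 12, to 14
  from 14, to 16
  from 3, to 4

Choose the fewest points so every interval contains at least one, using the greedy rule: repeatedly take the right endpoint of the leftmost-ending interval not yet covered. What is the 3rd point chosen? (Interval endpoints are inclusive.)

13

Sort by right endpoint; whenever an interval is uncovered, place a point at its right end.
By right end: [3,4]  [3,6]  [9,11]  [12,13]  [12,14]  [14,16]  [14,17]  [17,19]
[3,4] uncovered → point at 4; [9,11] uncovered → point at 11; [12,13] uncovered → point at 13; [14,16] uncovered → point at 16; [17,19] uncovered → point at 19.
Points: 4, 11, 13, 16, 19 (5 total).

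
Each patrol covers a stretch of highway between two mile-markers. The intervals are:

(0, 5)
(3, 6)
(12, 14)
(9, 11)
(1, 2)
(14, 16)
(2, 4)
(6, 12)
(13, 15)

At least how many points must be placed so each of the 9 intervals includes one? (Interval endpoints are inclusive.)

Sort by right endpoint; whenever an interval is uncovered, place a point at its right end.
By right end: [1,2]  [2,4]  [0,5]  [3,6]  [9,11]  [6,12]  [12,14]  [13,15]  [14,16]
[1,2] uncovered → point at 2; [3,6] uncovered → point at 6; [9,11] uncovered → point at 11; [12,14] uncovered → point at 14.
Points: 2, 6, 11, 14 (4 total).

4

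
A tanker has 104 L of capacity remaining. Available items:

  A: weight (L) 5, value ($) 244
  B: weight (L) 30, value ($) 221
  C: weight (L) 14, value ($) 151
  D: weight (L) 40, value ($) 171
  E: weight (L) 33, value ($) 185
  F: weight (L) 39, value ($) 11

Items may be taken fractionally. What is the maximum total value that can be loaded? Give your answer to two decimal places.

895.05

Ratios (sorted): A 48.80, C 10.79, B 7.37, E 5.61, D 4.28, F 0.28
take A (5 @ 244); take C (14 @ 151); take B (30 @ 221); take E (33 @ 185); take 22/40 of D → 94.05. Capacity used 104/104.
Total value = 895.05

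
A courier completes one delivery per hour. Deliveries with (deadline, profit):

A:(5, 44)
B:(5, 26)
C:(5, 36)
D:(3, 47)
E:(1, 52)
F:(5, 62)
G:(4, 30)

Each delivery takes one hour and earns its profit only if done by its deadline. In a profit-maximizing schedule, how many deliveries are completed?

Take jobs in profit order; each goes to the latest open slot no later than its deadline.
By profit: F(d5,62), E(d1,52), D(d3,47), A(d5,44), C(d5,36), G(d4,30), B(d5,26)
F→slot 5; E→slot 1; D→slot 3; A→slot 4; C→slot 2; G skipped; B skipped.
5 of 7 scheduled.

5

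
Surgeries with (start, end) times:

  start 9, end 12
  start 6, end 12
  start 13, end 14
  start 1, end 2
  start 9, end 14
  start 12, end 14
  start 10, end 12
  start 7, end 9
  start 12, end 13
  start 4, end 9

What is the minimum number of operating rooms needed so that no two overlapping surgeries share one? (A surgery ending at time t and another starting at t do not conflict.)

4

Count concurrent intervals with a sweep; the peak is the room count.
starts: [1, 4, 6, 7, 9, 9, 10, 12, 12, 13]
ends:   [2, 9, 9, 12, 12, 12, 13, 14, 14, 14]
s1→1 e2→0 s4→1 s6→2 s7→3 e9→2 e9→1 s9→2 s9→3 s10→4  — peak 4.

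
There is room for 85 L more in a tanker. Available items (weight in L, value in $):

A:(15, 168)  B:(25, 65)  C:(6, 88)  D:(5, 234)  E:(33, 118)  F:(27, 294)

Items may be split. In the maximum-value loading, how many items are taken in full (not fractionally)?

4

Sort by value per unit weight and fill in that order.
Order: D (234/5=46.80) > C (88/6=14.67) > A (168/15=11.20) > F (294/27=10.89) > E (118/33=3.58) > B (65/25=2.60)
Fill: take D (5 @ 234) → take C (6 @ 88) → take A (15 @ 168) → take F (27 @ 294) → take 32/33 of E → 114.42; 85/85 used.
4 item(s) taken whole; one partial (take 32/33 of E).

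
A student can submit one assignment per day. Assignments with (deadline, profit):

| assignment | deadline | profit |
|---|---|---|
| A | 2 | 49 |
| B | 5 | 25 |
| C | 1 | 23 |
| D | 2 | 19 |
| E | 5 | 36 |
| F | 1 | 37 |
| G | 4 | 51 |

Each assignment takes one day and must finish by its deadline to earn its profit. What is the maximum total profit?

Take jobs in profit order; each goes to the latest open slot no later than its deadline.
By profit: G(d4,51), A(d2,49), F(d1,37), E(d5,36), B(d5,25), C(d1,23), D(d2,19)
G→slot 4; A→slot 2; F→slot 1; E→slot 5; B→slot 3; C skipped; D skipped.
Profit = 37 + 49 + 25 + 51 + 36 = 198

198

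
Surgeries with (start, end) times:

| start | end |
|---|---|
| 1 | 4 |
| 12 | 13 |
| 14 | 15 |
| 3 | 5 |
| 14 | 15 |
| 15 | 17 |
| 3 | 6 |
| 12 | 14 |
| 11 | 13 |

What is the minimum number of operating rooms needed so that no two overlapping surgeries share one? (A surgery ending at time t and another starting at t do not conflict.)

3

The answer is the maximum number of intervals overlapping at any instant.
starts: [1, 3, 3, 11, 12, 12, 14, 14, 15]
ends:   [4, 5, 6, 13, 13, 14, 15, 15, 17]
s1→1 s3→2 s3→3  — peak 3.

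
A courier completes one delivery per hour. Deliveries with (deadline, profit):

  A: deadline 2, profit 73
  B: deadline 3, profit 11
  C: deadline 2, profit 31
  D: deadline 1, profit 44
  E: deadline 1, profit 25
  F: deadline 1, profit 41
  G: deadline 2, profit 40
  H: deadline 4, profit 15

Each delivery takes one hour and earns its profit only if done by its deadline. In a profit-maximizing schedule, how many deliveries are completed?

4

Sort by profit descending; place each in the latest free slot ≤ its deadline.
Profit order: A=73 D=44 F=41 G=40 C=31 E=25 H=15 B=11
Assign: A→slot 2, D→slot 1, F skipped, G skipped, C skipped, E skipped, H→slot 4, B→slot 3.
Slots: [1:D] [2:A] [3:B] [4:H]
4 of 8 scheduled.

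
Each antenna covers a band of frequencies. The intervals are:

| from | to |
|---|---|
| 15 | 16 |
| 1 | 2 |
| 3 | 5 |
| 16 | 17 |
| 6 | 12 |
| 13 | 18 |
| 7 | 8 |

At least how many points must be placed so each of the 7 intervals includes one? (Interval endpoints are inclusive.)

4

By right end: [1,2]  [3,5]  [7,8]  [6,12]  [15,16]  [16,17]  [13,18]
[1,2] uncovered → point at 2; [3,5] uncovered → point at 5; [7,8] uncovered → point at 8; [15,16] uncovered → point at 16.
Points: 2, 5, 8, 16 (4 total).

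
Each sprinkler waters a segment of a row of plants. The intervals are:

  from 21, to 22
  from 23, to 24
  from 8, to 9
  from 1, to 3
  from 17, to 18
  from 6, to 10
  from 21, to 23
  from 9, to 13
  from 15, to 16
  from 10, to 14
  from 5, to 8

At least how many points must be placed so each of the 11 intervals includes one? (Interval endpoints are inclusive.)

7

Sorted: [1,3] [5,8] [8,9] [6,10] [9,13] [10,14] [15,16] [17,18] [21,22] [21,23] [23,24]
{[1,3]} hit by 3; {[5,8],[8,9],[6,10]} hit by 8; {[9,13],[10,14]} hit by 13; {[15,16]} hit by 16; {[17,18]} hit by 18; {[21,22],[21,23]} hit by 22; {[23,24]} hit by 24.
Points: 3, 8, 13, 16, 18, 22, 24 (7 total).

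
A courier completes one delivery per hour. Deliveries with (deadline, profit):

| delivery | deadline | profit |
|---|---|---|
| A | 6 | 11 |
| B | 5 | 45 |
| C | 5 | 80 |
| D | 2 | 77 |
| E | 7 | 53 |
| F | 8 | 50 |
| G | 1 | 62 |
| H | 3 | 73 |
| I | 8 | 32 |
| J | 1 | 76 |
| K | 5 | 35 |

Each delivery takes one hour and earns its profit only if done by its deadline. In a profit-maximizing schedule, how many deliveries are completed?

Profit order: C=80 D=77 J=76 H=73 G=62 E=53 F=50 B=45 K=35 I=32 A=11
Assign: C→slot 5, D→slot 2, J→slot 1, H→slot 3, G skipped, E→slot 7, F→slot 8, B→slot 4, K skipped, I→slot 6, A skipped.
Slots: [1:J] [2:D] [3:H] [4:B] [5:C] [6:I] [7:E] [8:F]
8 of 11 scheduled.

8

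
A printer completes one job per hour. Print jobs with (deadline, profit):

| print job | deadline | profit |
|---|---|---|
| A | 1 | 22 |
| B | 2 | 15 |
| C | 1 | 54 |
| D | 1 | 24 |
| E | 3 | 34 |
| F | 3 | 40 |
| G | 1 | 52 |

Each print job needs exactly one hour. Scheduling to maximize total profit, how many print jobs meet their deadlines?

3

Profit order: C=54 G=52 F=40 E=34 D=24 A=22 B=15
Assign: C→slot 1, G skipped, F→slot 3, E→slot 2, D skipped, A skipped, B skipped.
Slots: [1:C] [2:E] [3:F]
3 of 7 scheduled.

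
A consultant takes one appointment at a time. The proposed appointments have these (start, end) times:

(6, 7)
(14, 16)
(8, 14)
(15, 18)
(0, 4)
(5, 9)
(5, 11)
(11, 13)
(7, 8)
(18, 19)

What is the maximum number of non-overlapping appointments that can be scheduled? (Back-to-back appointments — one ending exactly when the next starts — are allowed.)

6

Order by finish time; keep every interval that doesn't clash with the previous kept one.
By end time: (0,4), (6,7), (7,8), (5,9), (5,11), (11,13), (8,14), (14,16), (15,18), (18,19).
Pick (0,4); next start ≥ 4 → (6,7); next start ≥ 7 → (7,8); next start ≥ 8 → (11,13); next start ≥ 13 → (14,16); next start ≥ 16 → (18,19).
Selected 6 appointments.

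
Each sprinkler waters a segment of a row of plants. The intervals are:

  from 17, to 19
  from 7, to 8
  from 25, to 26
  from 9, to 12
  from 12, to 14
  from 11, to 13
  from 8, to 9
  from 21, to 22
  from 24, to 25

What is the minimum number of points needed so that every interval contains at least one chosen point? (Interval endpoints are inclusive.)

Sort by right endpoint; whenever an interval is uncovered, place a point at its right end.
By right end: [7,8]  [8,9]  [9,12]  [11,13]  [12,14]  [17,19]  [21,22]  [24,25]  [25,26]
[7,8] uncovered → point at 8; [9,12] uncovered → point at 12; [17,19] uncovered → point at 19; [21,22] uncovered → point at 22; [24,25] uncovered → point at 25.
Points: 8, 12, 19, 22, 25 (5 total).

5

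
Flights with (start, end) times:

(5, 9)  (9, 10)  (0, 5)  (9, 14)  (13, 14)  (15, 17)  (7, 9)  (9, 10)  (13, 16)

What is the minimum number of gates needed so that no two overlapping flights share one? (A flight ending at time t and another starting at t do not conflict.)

3

The answer is the maximum number of intervals overlapping at any instant.
Events (time:±→running): 0:+→1 5:-→0 5:+→1 7:+→2 9:-→1 9:-→0 9:+→1 9:+→2 9:+→3 … peak 3.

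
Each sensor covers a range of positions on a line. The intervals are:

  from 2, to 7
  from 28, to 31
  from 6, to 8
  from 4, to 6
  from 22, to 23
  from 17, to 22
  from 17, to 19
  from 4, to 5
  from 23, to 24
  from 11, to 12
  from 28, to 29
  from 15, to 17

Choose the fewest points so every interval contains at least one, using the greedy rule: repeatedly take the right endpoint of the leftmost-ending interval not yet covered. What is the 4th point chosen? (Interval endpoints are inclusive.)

17

By right end: [4,5]  [4,6]  [2,7]  [6,8]  [11,12]  [15,17]  [17,19]  [17,22]  [22,23]  [23,24]  [28,29]  [28,31]
[4,5] uncovered → point at 5; [6,8] uncovered → point at 8; [11,12] uncovered → point at 12; [15,17] uncovered → point at 17; [22,23] uncovered → point at 23; [28,29] uncovered → point at 29.
Points: 5, 8, 12, 17, 23, 29 (6 total).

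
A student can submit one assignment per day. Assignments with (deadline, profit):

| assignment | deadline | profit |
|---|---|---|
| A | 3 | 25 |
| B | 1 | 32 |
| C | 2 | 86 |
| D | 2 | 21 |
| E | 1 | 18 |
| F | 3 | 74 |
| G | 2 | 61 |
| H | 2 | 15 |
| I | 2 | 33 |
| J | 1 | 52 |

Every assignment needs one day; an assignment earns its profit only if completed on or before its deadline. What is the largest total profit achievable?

Sort by profit descending; place each in the latest free slot ≤ its deadline.
Profit order: C=86 F=74 G=61 J=52 I=33 B=32 A=25 D=21 E=18 H=15
Assign: C→slot 2, F→slot 3, G→slot 1, J skipped, I skipped, B skipped, A skipped, D skipped, E skipped, H skipped.
Slots: [1:G] [2:C] [3:F]
Profit = 61 + 86 + 74 = 221

221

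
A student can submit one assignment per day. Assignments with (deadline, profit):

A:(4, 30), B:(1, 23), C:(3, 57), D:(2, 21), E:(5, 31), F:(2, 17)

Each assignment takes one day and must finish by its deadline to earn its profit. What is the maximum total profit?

162

By profit: C(d3,57), E(d5,31), A(d4,30), B(d1,23), D(d2,21), F(d2,17)
C→slot 3; E→slot 5; A→slot 4; B→slot 1; D→slot 2; F skipped.
Profit = 23 + 21 + 57 + 30 + 31 = 162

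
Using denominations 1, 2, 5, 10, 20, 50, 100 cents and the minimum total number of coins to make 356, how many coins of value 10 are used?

356 = 3×100 + 1×50 + 1×5 + 1×1
Count of 10: 0

0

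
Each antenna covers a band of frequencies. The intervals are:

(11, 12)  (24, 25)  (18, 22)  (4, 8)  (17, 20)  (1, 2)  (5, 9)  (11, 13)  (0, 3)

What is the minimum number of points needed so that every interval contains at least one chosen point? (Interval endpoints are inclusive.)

Process intervals by earliest right end; each time one isn't hit yet, stab at its right endpoint.
By right end: [1,2]  [0,3]  [4,8]  [5,9]  [11,12]  [11,13]  [17,20]  [18,22]  [24,25]
[1,2] uncovered → point at 2; [4,8] uncovered → point at 8; [11,12] uncovered → point at 12; [17,20] uncovered → point at 20; [24,25] uncovered → point at 25.
Points: 2, 8, 12, 20, 25 (5 total).

5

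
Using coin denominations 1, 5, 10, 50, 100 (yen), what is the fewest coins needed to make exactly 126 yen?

5

Use the largest denomination that fits, subtract, and repeat.
126 − 1×100→26 − 2×10→6 − 1×5→1 − 1×1→0
Total coins = 1 + 2 + 1 + 1 = 5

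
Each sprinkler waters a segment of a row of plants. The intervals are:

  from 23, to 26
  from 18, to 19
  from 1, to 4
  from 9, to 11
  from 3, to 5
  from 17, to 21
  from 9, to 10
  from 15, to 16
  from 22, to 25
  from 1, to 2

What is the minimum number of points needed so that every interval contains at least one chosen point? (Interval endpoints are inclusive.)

Sort by right endpoint; whenever an interval is uncovered, place a point at its right end.
By right end: [1,2]  [1,4]  [3,5]  [9,10]  [9,11]  [15,16]  [18,19]  [17,21]  [22,25]  [23,26]
[1,2] uncovered → point at 2; [3,5] uncovered → point at 5; [9,10] uncovered → point at 10; [15,16] uncovered → point at 16; [18,19] uncovered → point at 19; [22,25] uncovered → point at 25.
Points: 2, 5, 10, 16, 19, 25 (6 total).

6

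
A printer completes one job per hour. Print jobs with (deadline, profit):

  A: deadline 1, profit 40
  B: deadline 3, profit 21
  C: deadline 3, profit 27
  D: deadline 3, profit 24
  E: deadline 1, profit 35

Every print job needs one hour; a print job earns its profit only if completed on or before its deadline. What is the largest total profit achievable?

Profit order: A=40 E=35 C=27 D=24 B=21
Assign: A→slot 1, E skipped, C→slot 3, D→slot 2, B skipped.
Slots: [1:A] [2:D] [3:C]
Profit = 40 + 24 + 27 = 91

91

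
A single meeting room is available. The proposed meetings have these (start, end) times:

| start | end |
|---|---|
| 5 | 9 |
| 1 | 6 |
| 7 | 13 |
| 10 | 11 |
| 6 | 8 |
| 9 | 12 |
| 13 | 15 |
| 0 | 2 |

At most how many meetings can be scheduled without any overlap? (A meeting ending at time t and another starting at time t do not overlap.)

4

Greedy by earliest finish: after sorting by end time, pick each interval compatible with the last pick.
By end time: (0,2), (1,6), (6,8), (5,9), (10,11), (9,12), (7,13), (13,15).
Pick (0,2); next start ≥ 2 → (6,8); next start ≥ 8 → (10,11); next start ≥ 11 → (13,15).
Selected 4 meetings.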